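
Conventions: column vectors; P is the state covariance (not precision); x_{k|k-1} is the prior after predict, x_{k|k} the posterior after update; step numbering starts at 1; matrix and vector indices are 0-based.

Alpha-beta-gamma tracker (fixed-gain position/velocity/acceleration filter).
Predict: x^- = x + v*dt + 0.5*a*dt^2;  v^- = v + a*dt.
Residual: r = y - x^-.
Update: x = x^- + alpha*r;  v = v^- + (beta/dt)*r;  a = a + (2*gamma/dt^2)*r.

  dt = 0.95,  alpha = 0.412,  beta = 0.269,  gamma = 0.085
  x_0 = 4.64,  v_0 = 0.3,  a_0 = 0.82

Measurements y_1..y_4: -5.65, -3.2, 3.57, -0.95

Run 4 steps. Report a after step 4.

step 1: x_pred=5.2950  r=-10.9450  x^+=0.7857  v^+=-2.0202  a^+=-1.2417
step 2: x_pred=-1.6938  r=-1.5062  x^+=-2.3143  v^+=-3.6262  a^+=-1.5254
step 3: x_pred=-6.4476  r=10.0176  x^+=-2.3204  v^+=-2.2388  a^+=0.3616
step 4: x_pred=-4.2840  r=3.3340  x^+=-2.9104  v^+=-0.9512  a^+=0.9896

a_post = 0.9896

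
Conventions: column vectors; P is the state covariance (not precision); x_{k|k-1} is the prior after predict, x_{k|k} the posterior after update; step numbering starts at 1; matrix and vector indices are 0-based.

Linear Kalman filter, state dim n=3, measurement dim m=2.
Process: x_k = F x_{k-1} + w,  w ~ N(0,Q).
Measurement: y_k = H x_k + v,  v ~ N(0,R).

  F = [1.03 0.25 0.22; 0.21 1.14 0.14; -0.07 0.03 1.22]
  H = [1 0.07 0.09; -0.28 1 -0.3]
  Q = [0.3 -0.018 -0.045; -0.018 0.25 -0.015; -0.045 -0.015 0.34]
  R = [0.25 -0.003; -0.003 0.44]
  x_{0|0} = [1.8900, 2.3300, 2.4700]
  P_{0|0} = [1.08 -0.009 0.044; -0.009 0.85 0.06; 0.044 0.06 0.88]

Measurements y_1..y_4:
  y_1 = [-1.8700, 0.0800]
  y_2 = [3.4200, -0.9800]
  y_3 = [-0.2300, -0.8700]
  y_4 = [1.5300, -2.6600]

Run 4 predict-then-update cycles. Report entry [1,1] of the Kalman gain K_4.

K[1,1] = 0.5323

step 1: x^-=[3.0726, 3.3989, 2.9510]  P^-=[1.5634 0.4994 0.1929; 0.4994 1.4370 0.2437; 0.1929 0.2437 1.6528]  S=[1.9415 0.0590; 0.0590 1.7548]  K=[0.8330 -0.0258; 0.2995 0.6875; 0.1902 -0.1808]  nu=[-5.4461, -1.5733]  x^+=[-1.4232, 0.6864, 2.1995]  P^+=[0.2177 0.0130 -0.1138; 0.0130 0.4092 0.3467; -0.1138 0.3467 1.5292]
step 2: x^-=[-0.8105, 0.7915, 2.8036]  P^-=[0.6237 0.2861 0.3198; 0.2861 0.9316 0.7117; 0.3198 0.7117 2.6622]  S=[1.0065 0.0413; 0.0413 1.1266]  K=[0.6687 -0.0107; 0.3901 0.5520; 0.6126 -0.1791]  nu=[3.9227, -1.1574]  x^+=[1.8250, 1.6828, 5.4141]  P^+=[0.1742 0.0152 -0.0895; 0.0152 0.4174 0.5715; -0.0895 0.5715 2.2574]
step 3: x^-=[3.4915, 3.0596, 6.5280]  P^-=[0.6503 0.3731 0.6187; 0.3731 1.0288 1.1563; 0.6187 1.1563 3.7581]  S=[1.1139 0.0299; 0.0299 1.0592]  K=[0.6576 -0.0134; 0.4788 0.5317; 0.9361 -0.1626]  nu=[-4.5232, -0.9936]  x^+=[0.5305, 0.3657, 2.4556]  P^+=[0.1690 0.0197 -0.0657; 0.0197 0.4589 0.7362; -0.0657 0.7362 2.7632]
step 4: x^-=[1.1781, 0.8721, 2.9696]  P^-=[0.7030 0.4565 0.8360; 0.4565 1.1485 1.4795; 0.8360 1.4795 4.5190]  S=[1.2283 0.0363; 0.0363 1.0475]  K=[0.6601 -0.0144; 0.5298 0.5323; 1.1003 -0.1434]  nu=[0.0236, -2.3114]  x^+=[1.2270, -0.3458, 3.3271]  P^+=[0.1684 0.0225 -0.0542; 0.0225 0.4864 0.8250; -0.0542 0.8250 3.0219]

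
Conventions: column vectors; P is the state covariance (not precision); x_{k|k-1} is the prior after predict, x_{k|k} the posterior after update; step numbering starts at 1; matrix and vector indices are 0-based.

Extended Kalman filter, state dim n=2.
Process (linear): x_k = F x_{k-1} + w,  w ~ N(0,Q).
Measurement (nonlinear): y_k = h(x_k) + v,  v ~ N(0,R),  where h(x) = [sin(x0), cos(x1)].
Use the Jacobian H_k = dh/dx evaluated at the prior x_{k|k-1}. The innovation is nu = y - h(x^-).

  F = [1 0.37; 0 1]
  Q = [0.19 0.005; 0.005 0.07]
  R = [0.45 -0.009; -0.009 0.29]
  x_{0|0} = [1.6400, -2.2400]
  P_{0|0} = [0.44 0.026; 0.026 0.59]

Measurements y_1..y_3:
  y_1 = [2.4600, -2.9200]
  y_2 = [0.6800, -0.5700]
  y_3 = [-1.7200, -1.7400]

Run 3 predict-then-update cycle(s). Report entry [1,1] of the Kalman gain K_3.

K[1,1] = -0.4468

step 1: x^-=[0.8112, -2.2400]  P^-=[0.7300 0.2493; 0.2493 0.6600]  H_jac=[0.6886 0.0000; 0.0000 0.7843]  S=[0.7962 0.1256; 0.1256 0.6960]  K=[0.6043 0.1718; 0.1011 0.7255]  nu=[1.7349, -2.2996]  x^+=[1.4644, -3.7329]  P^+=[0.3926 0.0566; 0.0566 0.2671]
step 2: x^-=[0.0832, -3.7329]  P^-=[0.6611 0.1604; 0.1604 0.3371]  H_jac=[0.9965 0.0000; 0.0000 -0.5575]  S=[1.1065 -0.0981; -0.0981 0.3948]  K=[0.5883 -0.0803; 0.1046 -0.4500]  nu=[0.5969, 0.2602]  x^+=[0.4134, -3.7876]  P^+=[0.2664 0.0513; 0.0513 0.2358]
step 3: x^-=[-0.9880, -3.7876]  P^-=[0.5266 0.1435; 0.1435 0.3058]  H_jac=[0.5504 0.0000; 0.0000 -0.6020]  S=[0.6095 -0.0566; -0.0566 0.4008]  K=[0.4615 -0.1505; 0.0881 -0.4468]  nu=[-0.8851, -0.9415]  x^+=[-1.2548, -3.4449]  P^+=[0.3798 0.0794; 0.0794 0.2166]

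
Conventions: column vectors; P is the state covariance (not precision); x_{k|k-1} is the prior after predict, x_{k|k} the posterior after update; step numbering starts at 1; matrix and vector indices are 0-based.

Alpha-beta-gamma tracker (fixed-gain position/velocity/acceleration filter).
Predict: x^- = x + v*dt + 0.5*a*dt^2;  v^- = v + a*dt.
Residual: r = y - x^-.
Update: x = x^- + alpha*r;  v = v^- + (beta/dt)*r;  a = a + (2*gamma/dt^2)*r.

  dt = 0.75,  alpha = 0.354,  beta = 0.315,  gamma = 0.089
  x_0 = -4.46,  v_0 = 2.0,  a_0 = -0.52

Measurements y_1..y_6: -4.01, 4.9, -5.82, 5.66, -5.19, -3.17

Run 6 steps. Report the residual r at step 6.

step 1: x_pred=-3.1063  r=-0.9037  x^+=-3.4262  v^+=1.2304  a^+=-0.8060
step 2: x_pred=-2.7300  r=7.6300  x^+=-0.0290  v^+=3.8306  a^+=1.6085
step 3: x_pred=3.2963  r=-9.1163  x^+=0.0691  v^+=1.2081  a^+=-1.2763
step 4: x_pred=0.6162  r=5.0438  x^+=2.4017  v^+=2.3692  a^+=0.3198
step 5: x_pred=4.2686  r=-9.4586  x^+=0.9202  v^+=-1.3635  a^+=-2.6733
step 6: x_pred=-0.8543  r=-2.3157  x^+=-1.6741  v^+=-4.3412  a^+=-3.4061

resid = -2.3157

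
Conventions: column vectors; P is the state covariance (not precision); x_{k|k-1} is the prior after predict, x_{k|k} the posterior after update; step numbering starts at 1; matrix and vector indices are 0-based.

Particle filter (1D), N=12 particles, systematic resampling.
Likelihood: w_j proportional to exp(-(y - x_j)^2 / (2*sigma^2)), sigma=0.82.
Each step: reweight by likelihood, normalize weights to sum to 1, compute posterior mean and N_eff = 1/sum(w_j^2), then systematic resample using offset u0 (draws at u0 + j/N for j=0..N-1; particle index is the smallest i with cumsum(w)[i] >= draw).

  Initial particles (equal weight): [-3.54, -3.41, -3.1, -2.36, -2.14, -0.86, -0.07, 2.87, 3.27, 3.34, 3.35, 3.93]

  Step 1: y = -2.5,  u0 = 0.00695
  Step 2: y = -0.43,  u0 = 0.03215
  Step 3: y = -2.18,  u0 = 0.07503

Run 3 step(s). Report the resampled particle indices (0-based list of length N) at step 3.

resampled_idx = [0, 1, 2, 3, 4, 5, 6, 7, 8, 9, 10, 11]

step 1: w=[0.1179, 0.1424, 0.2017, 0.2598, 0.2393, 0.0357, 0.0033, 0.0000, 0.0000, 0.0000, 0.0000, 0.0000]  mean=-2.6842  Neff=4.9779  idx=[0, 0, 1, 1, 2, 2, 3, 3, 3, 4, 4, 4]
step 2: w=[0.0014, 0.0014, 0.0025, 0.0025, 0.0092, 0.0092, 0.1154, 0.1154, 0.1154, 0.2093, 0.2093, 0.2093]  mean=-2.2440  Neff=5.8315  idx=[6, 6, 7, 8, 8, 9, 9, 10, 10, 10, 11, 11]
step 3: w=[0.0822, 0.0822, 0.0822, 0.0822, 0.0822, 0.0841, 0.0841, 0.0841, 0.0841, 0.0841, 0.0841, 0.0841]  mean=-2.2304  Neff=11.9985  idx=[0, 1, 2, 3, 4, 5, 6, 7, 8, 9, 10, 11]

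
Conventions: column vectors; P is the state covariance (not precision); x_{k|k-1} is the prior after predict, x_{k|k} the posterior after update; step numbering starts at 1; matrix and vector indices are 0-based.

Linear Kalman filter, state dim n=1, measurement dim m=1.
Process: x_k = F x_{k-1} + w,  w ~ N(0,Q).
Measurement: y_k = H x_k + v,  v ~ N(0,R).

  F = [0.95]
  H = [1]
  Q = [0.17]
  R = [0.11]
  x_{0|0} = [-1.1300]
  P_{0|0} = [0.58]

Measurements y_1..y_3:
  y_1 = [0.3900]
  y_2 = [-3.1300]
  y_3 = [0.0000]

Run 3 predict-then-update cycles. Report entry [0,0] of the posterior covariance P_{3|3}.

P_post[0,0] = 0.0754

step 1: x^-=[-1.0735]  P^-=[0.6934]  S=[0.8034]  K=[0.8631]  nu=[1.4635]  x^+=[0.1896]  P^+=[0.0949]
step 2: x^-=[0.1802]  P^-=[0.2557]  S=[0.3657]  K=[0.6992]  nu=[-3.3102]  x^+=[-2.1343]  P^+=[0.0769]
step 3: x^-=[-2.0276]  P^-=[0.2394]  S=[0.3494]  K=[0.6852]  nu=[2.0276]  x^+=[-0.6383]  P^+=[0.0754]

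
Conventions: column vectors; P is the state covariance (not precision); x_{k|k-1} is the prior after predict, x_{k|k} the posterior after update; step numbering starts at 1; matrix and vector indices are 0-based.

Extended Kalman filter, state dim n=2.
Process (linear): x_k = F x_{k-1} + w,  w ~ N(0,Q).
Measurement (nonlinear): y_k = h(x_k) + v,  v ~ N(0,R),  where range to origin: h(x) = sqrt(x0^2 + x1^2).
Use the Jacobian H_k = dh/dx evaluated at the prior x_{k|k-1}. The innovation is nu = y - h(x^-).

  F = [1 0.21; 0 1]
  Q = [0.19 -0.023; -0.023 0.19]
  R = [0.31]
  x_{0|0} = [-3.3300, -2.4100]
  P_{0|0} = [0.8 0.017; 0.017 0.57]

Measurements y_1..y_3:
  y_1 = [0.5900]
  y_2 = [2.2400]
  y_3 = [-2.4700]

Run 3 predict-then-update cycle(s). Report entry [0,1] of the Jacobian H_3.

H_jac[0,1] = -0.5445

step 1: x^-=[-3.8361, -2.4100]  P^-=[1.0223 0.1137; 0.1137 0.7600]  H_jac=[-0.8468 -0.5320]  S=[1.3605]  K=[-0.6807; -0.3679]  nu=[-3.9403]  x^+=[-1.1538, -0.9602]  P^+=[0.3919 -0.2271; -0.2271 0.5758]
step 2: x^-=[-1.3555, -0.9602]  P^-=[0.5119 -0.1291; -0.1291 0.7658]  H_jac=[-0.8160 -0.5780]  S=[0.7849]  K=[-0.4371; -0.4297]  nu=[0.5789]  x^+=[-1.6085, -1.2090]  P^+=[0.3619 -0.2766; -0.2766 0.6209]
step 3: x^-=[-1.8624, -1.2090]  P^-=[0.4632 -0.1692; -0.1692 0.8109]  H_jac=[-0.8388 -0.5445]  S=[0.7217]  K=[-0.4107; -0.4151]  nu=[-4.6904]  x^+=[0.0638, 0.7381]  P^+=[0.3415 -0.2922; -0.2922 0.6865]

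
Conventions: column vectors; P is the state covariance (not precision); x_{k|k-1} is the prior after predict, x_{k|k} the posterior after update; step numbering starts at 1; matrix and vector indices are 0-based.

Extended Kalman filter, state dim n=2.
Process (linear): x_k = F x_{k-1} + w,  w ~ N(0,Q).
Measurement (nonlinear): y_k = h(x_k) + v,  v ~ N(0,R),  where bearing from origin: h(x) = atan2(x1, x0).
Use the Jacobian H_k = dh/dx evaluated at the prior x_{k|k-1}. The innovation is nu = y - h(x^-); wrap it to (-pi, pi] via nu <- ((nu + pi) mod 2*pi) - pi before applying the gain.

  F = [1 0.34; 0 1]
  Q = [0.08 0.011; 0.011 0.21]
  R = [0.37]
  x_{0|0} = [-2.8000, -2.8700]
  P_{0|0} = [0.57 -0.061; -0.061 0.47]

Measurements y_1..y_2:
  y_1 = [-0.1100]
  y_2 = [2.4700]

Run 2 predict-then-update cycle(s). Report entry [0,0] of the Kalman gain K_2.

K[0,0] = 0.1153

step 1: x^-=[-3.7758, -2.8700]  P^-=[0.6629 0.1098; 0.1098 0.6800]  H_jac=[0.1276 -0.1679]  S=[0.3952]  K=[0.1673; -0.2533]  nu=[2.3817]  x^+=[-3.3772, -3.4734]  P^+=[0.6518 0.1266; 0.1266 0.6546]
step 2: x^-=[-4.5582, -3.4734]  P^-=[0.8935 0.3601; 0.3601 0.8646]  H_jac=[0.1058 -0.1388]  S=[0.3861]  K=[0.1153; -0.2122]  nu=[-1.3227]  x^+=[-4.7107, -3.1927]  P^+=[0.8884 0.3696; 0.3696 0.8472]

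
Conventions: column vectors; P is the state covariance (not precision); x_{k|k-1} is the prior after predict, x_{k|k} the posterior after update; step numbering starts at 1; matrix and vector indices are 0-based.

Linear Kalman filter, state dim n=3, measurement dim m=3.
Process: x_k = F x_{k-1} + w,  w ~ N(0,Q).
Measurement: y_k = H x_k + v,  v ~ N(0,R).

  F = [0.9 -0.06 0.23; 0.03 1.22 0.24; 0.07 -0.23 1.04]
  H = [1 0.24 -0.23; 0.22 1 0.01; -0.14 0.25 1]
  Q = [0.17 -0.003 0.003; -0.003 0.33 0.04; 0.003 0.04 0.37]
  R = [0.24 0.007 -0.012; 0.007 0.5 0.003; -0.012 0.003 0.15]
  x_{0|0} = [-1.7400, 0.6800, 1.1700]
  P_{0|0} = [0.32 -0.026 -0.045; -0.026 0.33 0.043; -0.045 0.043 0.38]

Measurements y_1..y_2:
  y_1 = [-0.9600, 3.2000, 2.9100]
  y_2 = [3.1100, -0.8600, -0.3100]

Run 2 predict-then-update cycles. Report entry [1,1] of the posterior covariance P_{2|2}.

step 1: x^-=[-1.3377, 1.0582, 0.9386]  P^-=[0.4335 -0.0246 0.0763; -0.0246 0.8660 0.0909; 0.0763 0.0909 0.7737]  S=[0.7073 0.2587 -0.1087; 0.2587 1.3784 0.3238; -0.1087 0.3238 1.0122]  K=[0.6293 -0.0912 0.1061; 0.0322 0.5904 0.1217; 0.0570 -0.1198 0.8208]  nu=[0.3396, 2.4267, 1.5196]  x^+=[-1.1840, 2.6867, 1.9146]  P^+=[0.1810 -0.0812 0.0537; -0.0812 0.3143 -0.0703; 0.0537 -0.0703 0.1472]
step 2: x^-=[-0.7865, 3.7018, 1.2903]  P^-=[0.3585 -0.1088 0.1303; -0.1088 0.7602 -0.1002; 0.1303 -0.1002 0.5908]  S=[0.5724 0.1700 -0.0597; 0.1700 1.2283 0.1252; -0.0597 0.1252 0.7163]  K=[0.5781 -0.1178 0.1428; -0.0032 0.5947 0.0425; 0.0744 -0.1448 0.7958]  nu=[3.3048, -4.4017, -2.6359]  x^+=[1.2665, 0.9618, 0.0759]  P^+=[0.1727 -0.0930 0.0616; -0.0930 0.3188 -0.0845; 0.0616 -0.0845 0.1478]

P_post[1,1] = 0.3188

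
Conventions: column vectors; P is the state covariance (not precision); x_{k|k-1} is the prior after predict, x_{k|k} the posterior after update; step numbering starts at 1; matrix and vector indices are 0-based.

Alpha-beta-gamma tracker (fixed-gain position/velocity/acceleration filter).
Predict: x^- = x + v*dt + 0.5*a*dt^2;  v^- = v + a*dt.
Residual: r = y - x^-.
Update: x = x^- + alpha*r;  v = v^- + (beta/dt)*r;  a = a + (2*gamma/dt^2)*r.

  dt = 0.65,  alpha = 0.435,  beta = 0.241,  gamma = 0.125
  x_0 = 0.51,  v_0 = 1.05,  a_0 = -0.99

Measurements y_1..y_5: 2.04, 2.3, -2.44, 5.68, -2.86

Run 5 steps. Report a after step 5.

a_post = -1.7101

step 1: x_pred=0.9834  r=1.0566  x^+=1.4430  v^+=0.7983  a^+=-0.3648
step 2: x_pred=1.8848  r=0.4152  x^+=2.0654  v^+=0.7151  a^+=-0.1191
step 3: x_pred=2.5051  r=-4.9451  x^+=0.3540  v^+=-1.1958  a^+=-3.0452
step 4: x_pred=-1.0666  r=6.7466  x^+=1.8682  v^+=-0.6737  a^+=0.9469
step 5: x_pred=1.6303  r=-4.4903  x^+=-0.3230  v^+=-1.7231  a^+=-1.7101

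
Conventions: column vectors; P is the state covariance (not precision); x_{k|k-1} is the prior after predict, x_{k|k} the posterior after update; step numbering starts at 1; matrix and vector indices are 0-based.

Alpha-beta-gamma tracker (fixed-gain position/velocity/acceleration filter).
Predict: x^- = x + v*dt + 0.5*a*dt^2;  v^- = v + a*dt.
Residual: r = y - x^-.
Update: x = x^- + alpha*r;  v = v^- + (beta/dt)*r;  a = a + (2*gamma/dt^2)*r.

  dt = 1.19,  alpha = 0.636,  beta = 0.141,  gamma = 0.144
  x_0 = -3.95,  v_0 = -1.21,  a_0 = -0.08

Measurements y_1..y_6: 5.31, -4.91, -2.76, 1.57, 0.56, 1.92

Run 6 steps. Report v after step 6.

step 1: x_pred=-5.4465  r=10.7565  x^+=1.3946  v^+=-0.0307  a^+=2.1076
step 2: x_pred=2.8504  r=-7.7604  x^+=-2.0852  v^+=1.5579  a^+=0.5293
step 3: x_pred=0.1435  r=-2.9035  x^+=-1.7031  v^+=1.8438  a^+=-0.0611
step 4: x_pred=0.4476  r=1.1224  x^+=1.1615  v^+=1.9040  a^+=0.1671
step 5: x_pred=3.5455  r=-2.9855  x^+=1.6467  v^+=1.7491  a^+=-0.4401
step 6: x_pred=3.4166  r=-1.4966  x^+=2.4648  v^+=1.0481  a^+=-0.7444

v_post = 1.0481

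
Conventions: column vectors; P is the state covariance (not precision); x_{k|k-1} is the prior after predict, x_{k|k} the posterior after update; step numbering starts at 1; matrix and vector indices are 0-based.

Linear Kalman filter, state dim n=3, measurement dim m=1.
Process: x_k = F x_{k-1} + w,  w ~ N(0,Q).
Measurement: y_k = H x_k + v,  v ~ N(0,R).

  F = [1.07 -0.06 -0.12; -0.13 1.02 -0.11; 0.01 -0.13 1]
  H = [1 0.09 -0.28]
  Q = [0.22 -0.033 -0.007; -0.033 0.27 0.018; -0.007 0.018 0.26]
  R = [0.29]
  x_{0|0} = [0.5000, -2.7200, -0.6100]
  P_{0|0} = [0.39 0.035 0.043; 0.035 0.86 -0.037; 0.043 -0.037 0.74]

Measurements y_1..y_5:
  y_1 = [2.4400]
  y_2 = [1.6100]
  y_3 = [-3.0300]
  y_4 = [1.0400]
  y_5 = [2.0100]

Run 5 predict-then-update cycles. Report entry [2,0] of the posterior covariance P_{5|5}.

P_post[2,0] = 0.6682

step 1: x^-=[0.7714, -2.7723, -0.2514]  P^-=[0.6642 -0.0917 -0.0422; -0.0917 1.1805 -0.2209; -0.0422 -0.2209 1.0250]  S=[1.0624]  K=[0.6286; 0.0719; -0.3286]  nu=[1.8477]  x^+=[1.9328, -2.6395, -0.8585]  P^+=[0.2445 -0.1397 0.1772; -0.1397 1.1751 -0.1958; 0.1772 -0.1958 0.9103]
step 2: x^-=[2.3295, -2.8491, -0.4961]  P^-=[0.4869 -0.2759 0.1132; -0.2759 1.5937 -0.4678; 0.1132 -0.4678 1.2450]  S=[0.7979]  K=[0.5393; -0.0019; -0.3478]  nu=[-0.6020]  x^+=[2.0048, -2.8480, -0.2867]  P^+=[0.2548 -0.2751 0.2628; -0.2751 1.5937 -0.4683; 0.2628 -0.4683 1.1484]
step 3: x^-=[2.3504, -3.1340, 0.1036]  P^-=[0.4950 -0.4258 0.2105; -0.4258 2.1319 -0.8463; 0.2105 -0.8463 1.5631]  S=[0.7730]  K=[0.5146; 0.0039; -0.3924]  nu=[-5.0694]  x^+=[-0.2582, -3.1538, 2.0930]  P^+=[0.2903 -0.4274 0.3666; -0.4274 2.1319 -0.8451; 0.3666 -0.8451 1.4441]
step 4: x^-=[-0.3382, -3.4135, 2.5004]  P^-=[0.5294 -0.5941 0.3285; -0.5941 2.8239 -1.3577; 0.3285 -1.3577 1.9683]  S=[0.7742]  K=[0.4960; 0.0519; -0.4454]  nu=[2.3856]  x^+=[0.8450, -3.2897, 1.4378]  P^+=[0.3390 -0.6140 0.4995; -0.6140 2.8218 -1.3398; 0.4995 -1.3398 1.8147]
step 5: x^-=[0.9290, -3.6236, 1.8739]  P^-=[0.5757 -0.7997 0.4800; -0.7997 3.7112 -2.0241; 0.4800 -2.0241 2.4824]  S=[0.7796]  K=[0.4737; 0.1296; -0.5095]  nu=[1.9318]  x^+=[1.8441, -3.3732, 0.8897]  P^+=[0.4007 -0.8476 0.6682; -0.8476 3.6981 -1.9726; 0.6682 -1.9726 2.2800]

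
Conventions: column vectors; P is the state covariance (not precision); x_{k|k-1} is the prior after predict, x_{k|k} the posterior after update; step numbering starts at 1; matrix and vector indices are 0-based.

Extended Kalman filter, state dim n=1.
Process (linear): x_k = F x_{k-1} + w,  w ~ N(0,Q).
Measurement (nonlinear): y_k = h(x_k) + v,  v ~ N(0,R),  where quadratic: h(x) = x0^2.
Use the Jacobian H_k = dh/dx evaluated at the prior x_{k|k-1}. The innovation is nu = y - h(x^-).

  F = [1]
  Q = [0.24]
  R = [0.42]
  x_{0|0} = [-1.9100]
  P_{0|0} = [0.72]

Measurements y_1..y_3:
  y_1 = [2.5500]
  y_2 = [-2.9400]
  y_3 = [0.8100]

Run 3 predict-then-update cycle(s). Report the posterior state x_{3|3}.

x_post = [-0.2675]

step 1: x^-=[-1.9100]  P^-=[0.9600]  H_jac=[-3.8200]  S=[14.4287]  K=[-0.2542]  nu=[-1.0981]  x^+=[-1.6309]  P^+=[0.0279]
step 2: x^-=[-1.6309]  P^-=[0.2679]  H_jac=[-3.2618]  S=[3.2708]  K=[-0.2672]  nu=[-5.5999]  x^+=[-0.1346]  P^+=[0.0344]
step 3: x^-=[-0.1346]  P^-=[0.2744]  H_jac=[-0.2691]  S=[0.4399]  K=[-0.1679]  nu=[0.7919]  x^+=[-0.2675]  P^+=[0.2620]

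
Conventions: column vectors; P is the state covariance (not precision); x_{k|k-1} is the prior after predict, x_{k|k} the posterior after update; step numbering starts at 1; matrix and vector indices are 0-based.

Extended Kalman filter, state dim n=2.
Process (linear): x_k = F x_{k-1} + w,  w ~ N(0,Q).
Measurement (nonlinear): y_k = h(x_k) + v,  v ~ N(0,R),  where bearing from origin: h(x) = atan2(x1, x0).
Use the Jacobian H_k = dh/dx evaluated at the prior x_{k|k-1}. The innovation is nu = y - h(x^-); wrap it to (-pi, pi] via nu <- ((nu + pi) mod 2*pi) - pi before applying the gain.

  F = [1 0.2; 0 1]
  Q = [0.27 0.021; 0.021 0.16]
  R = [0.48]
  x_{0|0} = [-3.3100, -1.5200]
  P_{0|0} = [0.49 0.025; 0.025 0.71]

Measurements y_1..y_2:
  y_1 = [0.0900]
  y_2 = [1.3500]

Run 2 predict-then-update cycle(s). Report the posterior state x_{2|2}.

x_post = [-4.2419, -1.9202]

step 1: x^-=[-3.6140, -1.5200]  P^-=[0.7984 0.1880; 0.1880 0.8700]  H_jac=[0.0989 -0.2351]  S=[0.5272]  K=[0.0659; -0.3528]  nu=[2.8335]  x^+=[-3.4272, -2.5195]  P^+=[0.7961 0.2003; 0.2003 0.8044]
step 2: x^-=[-3.9311, -2.5195]  P^-=[1.1784 0.3821; 0.3821 0.9644]  H_jac=[0.1156 -0.1803]  S=[0.5112]  K=[0.1316; -0.2538]  nu=[-2.3616]  x^+=[-4.2419, -1.9202]  P^+=[1.1695 0.3992; 0.3992 0.9315]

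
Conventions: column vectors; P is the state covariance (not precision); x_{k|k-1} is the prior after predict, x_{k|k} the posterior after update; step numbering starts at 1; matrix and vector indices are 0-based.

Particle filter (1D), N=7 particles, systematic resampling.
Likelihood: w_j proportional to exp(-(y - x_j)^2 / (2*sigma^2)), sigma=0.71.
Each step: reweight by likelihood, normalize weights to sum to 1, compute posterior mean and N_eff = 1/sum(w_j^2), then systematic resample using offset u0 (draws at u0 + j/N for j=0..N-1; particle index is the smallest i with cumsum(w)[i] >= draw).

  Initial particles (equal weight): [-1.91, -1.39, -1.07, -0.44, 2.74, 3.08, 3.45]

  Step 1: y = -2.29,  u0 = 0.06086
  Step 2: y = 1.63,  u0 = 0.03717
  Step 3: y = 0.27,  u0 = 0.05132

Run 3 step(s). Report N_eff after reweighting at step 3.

N_eff = 6.2882

step 1: w=[0.5497, 0.2841, 0.1449, 0.0213, 0.0000, 0.0000, 0.0000]  mean=-1.6092  Neff=2.4732  idx=[0, 0, 0, 0, 1, 1, 2]
step 2: w=[0.0041, 0.0041, 0.0041, 0.0041, 0.1208, 0.1208, 0.7421]  mean=-1.1611  Neff=1.7245  idx=[4, 5, 6, 6, 6, 6, 6]
step 3: w=[0.0669, 0.0669, 0.1733, 0.1733, 0.1733, 0.1733, 0.1733]  mean=-1.1128  Neff=6.2882  idx=[0, 2, 3, 3, 4, 5, 6]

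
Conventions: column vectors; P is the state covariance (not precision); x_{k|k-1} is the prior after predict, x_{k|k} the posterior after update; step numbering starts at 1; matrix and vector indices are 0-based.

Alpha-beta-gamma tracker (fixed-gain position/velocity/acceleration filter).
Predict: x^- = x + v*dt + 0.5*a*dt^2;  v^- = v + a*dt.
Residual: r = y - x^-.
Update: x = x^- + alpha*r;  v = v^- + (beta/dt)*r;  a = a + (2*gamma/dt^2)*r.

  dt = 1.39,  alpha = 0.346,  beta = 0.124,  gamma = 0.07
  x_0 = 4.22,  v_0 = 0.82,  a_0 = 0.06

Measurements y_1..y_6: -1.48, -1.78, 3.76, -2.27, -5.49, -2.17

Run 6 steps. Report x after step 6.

x_post = -7.3231

step 1: x_pred=5.4178  r=-6.8978  x^+=3.0311  v^+=0.2881  a^+=-0.4398
step 2: x_pred=3.0067  r=-4.7867  x^+=1.3505  v^+=-0.7503  a^+=-0.7867
step 3: x_pred=-0.4524  r=4.2124  x^+=1.0051  v^+=-1.4680  a^+=-0.4814
step 4: x_pred=-1.5004  r=-0.7696  x^+=-1.7667  v^+=-2.2058  a^+=-0.5372
step 5: x_pred=-5.3517  r=-0.1383  x^+=-5.3996  v^+=-2.9648  a^+=-0.5472
step 6: x_pred=-10.0493  r=7.8793  x^+=-7.3231  v^+=-3.0225  a^+=0.0237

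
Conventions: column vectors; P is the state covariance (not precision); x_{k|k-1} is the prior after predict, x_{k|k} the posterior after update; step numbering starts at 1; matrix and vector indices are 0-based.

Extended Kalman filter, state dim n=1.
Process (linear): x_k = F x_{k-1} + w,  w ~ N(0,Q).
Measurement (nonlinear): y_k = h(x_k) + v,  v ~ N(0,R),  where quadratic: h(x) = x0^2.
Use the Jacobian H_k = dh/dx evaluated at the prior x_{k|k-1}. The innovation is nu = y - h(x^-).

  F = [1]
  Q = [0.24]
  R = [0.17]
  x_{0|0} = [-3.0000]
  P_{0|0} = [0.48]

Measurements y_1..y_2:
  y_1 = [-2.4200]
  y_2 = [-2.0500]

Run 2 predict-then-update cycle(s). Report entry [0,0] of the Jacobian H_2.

H_jac[0,0] = -2.2181

step 1: x^-=[-3.0000]  P^-=[0.7200]  H_jac=[-6.0000]  S=[26.0900]  K=[-0.1656]  nu=[-11.4200]  x^+=[-1.1091]  P^+=[0.0047]
step 2: x^-=[-1.1091]  P^-=[0.2447]  H_jac=[-2.2181]  S=[1.3739]  K=[-0.3950]  nu=[-3.2800]  x^+=[0.1867]  P^+=[0.0303]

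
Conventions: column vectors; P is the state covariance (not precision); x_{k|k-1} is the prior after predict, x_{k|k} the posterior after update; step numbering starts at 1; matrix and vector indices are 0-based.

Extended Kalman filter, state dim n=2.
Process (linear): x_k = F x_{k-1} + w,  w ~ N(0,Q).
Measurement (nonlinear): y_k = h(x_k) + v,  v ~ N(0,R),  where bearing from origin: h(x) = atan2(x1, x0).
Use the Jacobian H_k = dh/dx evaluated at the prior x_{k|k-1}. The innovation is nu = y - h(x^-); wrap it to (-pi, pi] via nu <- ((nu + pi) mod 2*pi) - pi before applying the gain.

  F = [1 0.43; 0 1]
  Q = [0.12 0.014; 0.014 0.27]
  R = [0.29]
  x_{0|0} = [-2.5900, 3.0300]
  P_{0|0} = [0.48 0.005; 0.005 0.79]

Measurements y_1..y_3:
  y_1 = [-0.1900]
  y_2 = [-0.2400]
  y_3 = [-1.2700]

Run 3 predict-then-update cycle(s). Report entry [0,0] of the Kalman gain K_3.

K[0,0] = -0.2501

step 1: x^-=[-1.2871, 3.0300]  P^-=[0.7504 0.3587; 0.3587 1.0600]  H_jac=[-0.2796 -0.1188]  S=[0.3874]  K=[-0.6515; -0.5838]  nu=[-2.1625]  x^+=[0.1217, 4.2924]  P^+=[0.5859 0.2114; 0.2114 0.9280]
step 2: x^-=[1.9674, 4.2924]  P^-=[1.0593 0.6244; 0.6244 1.1980]  H_jac=[-0.1925 0.0882]  S=[0.3174]  K=[-0.4690; -0.0457]  nu=[-1.3810]  x^+=[2.6151, 4.3555]  P^+=[0.9895 0.6176; 0.6176 1.1973]
step 3: x^-=[4.4880, 4.3555]  P^-=[1.8620 1.1464; 1.1464 1.4673]  H_jac=[-0.1114 0.1147]  S=[0.3031]  K=[-0.2501; 0.1343]  nu=[-2.0404]  x^+=[4.9982, 4.0815]  P^+=[1.8430 1.1566; 1.1566 1.4618]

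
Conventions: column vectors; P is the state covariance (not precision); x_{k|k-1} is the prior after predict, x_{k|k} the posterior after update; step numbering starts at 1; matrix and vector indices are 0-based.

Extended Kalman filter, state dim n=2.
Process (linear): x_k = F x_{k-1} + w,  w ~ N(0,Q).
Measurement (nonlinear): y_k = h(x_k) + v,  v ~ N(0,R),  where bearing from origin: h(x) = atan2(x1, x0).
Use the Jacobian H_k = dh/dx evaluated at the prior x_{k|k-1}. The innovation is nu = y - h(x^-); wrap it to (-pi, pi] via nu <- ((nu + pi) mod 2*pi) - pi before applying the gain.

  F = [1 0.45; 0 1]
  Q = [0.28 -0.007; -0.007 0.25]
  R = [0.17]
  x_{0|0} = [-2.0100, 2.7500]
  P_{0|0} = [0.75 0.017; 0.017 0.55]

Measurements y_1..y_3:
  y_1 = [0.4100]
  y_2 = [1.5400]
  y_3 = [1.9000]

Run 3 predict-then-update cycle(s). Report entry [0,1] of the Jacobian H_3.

step 1: x^-=[-0.7725, 2.7500]  P^-=[1.1567 0.2575; 0.2575 0.8000]  H_jac=[-0.3370 -0.0947]  S=[0.3250]  K=[-1.2745; -0.5001]  nu=[-1.4346]  x^+=[1.0560, 3.4675]  P^+=[0.6287 0.0503; 0.0503 0.7187]
step 2: x^-=[2.6164, 3.4675]  P^-=[1.0996 0.3668; 0.3668 0.9687]  H_jac=[-0.1838 0.1387]  S=[0.2071]  K=[-0.7302; 0.3232]  nu=[0.6156]  x^+=[2.1668, 3.6664]  P^+=[0.9892 0.4156; 0.4156 0.9471]
step 3: x^-=[3.8167, 3.6664]  P^-=[1.8350 0.8348; 0.8348 1.1971]  H_jac=[-0.1309 0.1363]  S=[0.1939]  K=[-0.6521; 0.2777]  nu=[1.1347]  x^+=[3.0768, 3.9815]  P^+=[1.7526 0.8699; 0.8699 1.1821]

H_jac[0,1] = 0.1363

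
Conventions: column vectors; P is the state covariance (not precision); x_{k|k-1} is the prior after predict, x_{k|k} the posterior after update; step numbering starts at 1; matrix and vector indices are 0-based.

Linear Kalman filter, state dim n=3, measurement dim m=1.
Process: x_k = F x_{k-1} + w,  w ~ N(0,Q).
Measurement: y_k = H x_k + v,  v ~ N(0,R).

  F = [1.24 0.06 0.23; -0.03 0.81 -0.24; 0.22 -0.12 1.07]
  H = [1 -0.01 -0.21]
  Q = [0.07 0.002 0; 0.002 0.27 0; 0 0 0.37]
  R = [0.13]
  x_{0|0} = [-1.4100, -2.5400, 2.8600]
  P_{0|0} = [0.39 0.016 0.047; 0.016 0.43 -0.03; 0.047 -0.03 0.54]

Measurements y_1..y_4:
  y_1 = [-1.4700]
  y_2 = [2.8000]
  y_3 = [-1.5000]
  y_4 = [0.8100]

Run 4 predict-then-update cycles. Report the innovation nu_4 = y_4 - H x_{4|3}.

innov = [0.6546]

step 1: x^-=[-1.2430, -2.7015, 3.0548]  P^-=[0.7281 -0.0248 0.2977; -0.0248 0.5951 -0.2110; 0.2977 -0.2110 1.0423]  S=[0.7788]  K=[0.8551; 0.0173; 0.1039]  nu=[0.3875]  x^+=[-0.9117, -2.6948, 3.0950]  P^+=[0.1588 -0.0364 0.2285; -0.0364 0.5949 -0.2124; 0.2285 -0.2124 1.0339]
step 2: x^-=[-0.5803, -2.8982, 3.4345]  P^-=[0.4900 -0.1746 0.6054; -0.1746 0.8077 -0.5406; 0.6054 -0.5406 1.7340]  S=[0.4435]  K=[0.8221; -0.1560; 0.5560]  nu=[4.0726]  x^+=[2.7678, -3.5336, 5.6991]  P^+=[0.1902 -0.1178 0.4026; -0.1178 0.7969 -0.5021; 0.4026 -0.5021 1.5969]
step 3: x^-=[4.5309, -4.3130, 7.1309]  P^-=[0.6481 -0.3815 0.9913; -0.3815 1.0917 -0.9940; 0.9913 -0.9940 2.5436]  S=[0.4775]  K=[0.9293; -0.3846; 0.9781]  nu=[-4.5765]  x^+=[0.2778, -2.5530, 2.6547]  P^+=[0.2357 -0.2108 0.5572; -0.2108 1.0211 -0.8144; 0.5572 -0.8144 2.0868]
step 4: x^-=[0.8019, -2.7134, 3.2080]  P^-=[0.8105 -0.5934 1.3368; -0.5934 1.3953 -1.4516; 1.3368 -1.4516 3.2679]  S=[0.5291]  K=[1.0126; -0.5717; 1.2571]  nu=[0.6546]  x^+=[1.4648, -3.0877, 4.0309]  P^+=[0.2681 -0.2871 0.6634; -0.2871 1.2223 -1.0714; 0.6634 -1.0714 2.4318]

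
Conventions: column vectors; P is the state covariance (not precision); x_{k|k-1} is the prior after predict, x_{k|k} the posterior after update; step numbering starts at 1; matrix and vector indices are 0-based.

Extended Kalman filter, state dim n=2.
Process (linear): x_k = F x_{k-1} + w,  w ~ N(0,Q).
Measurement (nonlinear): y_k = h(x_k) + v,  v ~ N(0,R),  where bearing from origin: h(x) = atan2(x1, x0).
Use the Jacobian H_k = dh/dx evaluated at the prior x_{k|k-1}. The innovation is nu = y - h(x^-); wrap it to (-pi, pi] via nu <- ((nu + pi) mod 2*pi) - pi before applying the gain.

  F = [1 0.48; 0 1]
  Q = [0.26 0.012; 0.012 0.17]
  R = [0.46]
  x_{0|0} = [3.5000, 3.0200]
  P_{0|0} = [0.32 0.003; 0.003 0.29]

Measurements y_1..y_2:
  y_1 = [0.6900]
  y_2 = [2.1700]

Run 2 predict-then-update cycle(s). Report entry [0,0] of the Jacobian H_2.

H_jac[0,0] = -0.0606

step 1: x^-=[4.9496, 3.0200]  P^-=[0.6497 0.1542; 0.1542 0.4600]  H_jac=[-0.0898 0.1472]  S=[0.4711]  K=[-0.0757; 0.1143]  nu=[0.1422]  x^+=[4.9388, 3.0363]  P^+=[0.6470 0.1583; 0.1583 0.4538]
step 2: x^-=[6.3962, 3.0363]  P^-=[1.1635 0.3881; 0.3881 0.6238]  H_jac=[-0.0606 0.1276]  S=[0.4684]  K=[-0.0447; 0.1197]  nu=[1.7268]  x^+=[6.3190, 3.2430]  P^+=[1.1626 0.3906; 0.3906 0.6171]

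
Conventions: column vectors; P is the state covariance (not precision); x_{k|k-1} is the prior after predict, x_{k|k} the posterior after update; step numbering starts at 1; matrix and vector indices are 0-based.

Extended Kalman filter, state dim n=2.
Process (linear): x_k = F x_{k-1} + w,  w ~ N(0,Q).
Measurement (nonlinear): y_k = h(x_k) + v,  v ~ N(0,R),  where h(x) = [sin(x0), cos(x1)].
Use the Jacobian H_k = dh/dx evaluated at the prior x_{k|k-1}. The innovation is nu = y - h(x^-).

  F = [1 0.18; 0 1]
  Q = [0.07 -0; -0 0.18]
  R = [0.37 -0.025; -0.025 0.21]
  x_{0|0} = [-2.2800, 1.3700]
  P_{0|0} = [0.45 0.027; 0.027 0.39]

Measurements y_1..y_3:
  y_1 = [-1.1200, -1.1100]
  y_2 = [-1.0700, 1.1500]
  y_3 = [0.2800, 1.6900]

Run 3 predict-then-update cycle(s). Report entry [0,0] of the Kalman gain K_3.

step 1: x^-=[-2.0334, 1.3700]  P^-=[0.5424 0.0972; 0.0972 0.5700]  H_jac=[-0.4463 0.0000; 0.0000 -0.9799]  S=[0.4780 0.0175; 0.0175 0.7573]  K=[-0.5022 -0.1142; -0.0638 -0.7361]  nu=[-0.2251, -1.3094]  x^+=[-1.7709, 2.3482]  P^+=[0.4099 0.0117; 0.0117 0.1561]
step 2: x^-=[-1.3482, 2.3482]  P^-=[0.4892 0.0398; 0.0398 0.3361]  H_jac=[0.2208 0.0000; 0.0000 -0.7127]  S=[0.3938 -0.0313; -0.0313 0.3807]  K=[0.2701 -0.0522; -0.0278 -0.6315]  nu=[-0.0947, 1.8514]  x^+=[-1.4705, 1.1817]  P^+=[0.4585 0.0249; 0.0249 0.1851]
step 3: x^-=[-1.2578, 1.1817]  P^-=[0.5435 0.0582; 0.0582 0.3651]  H_jac=[0.3079 0.0000; 0.0000 -0.9252]  S=[0.4215 -0.0416; -0.0416 0.5225]  K=[0.3899 -0.0720; -0.0214 -0.6481]  nu=[1.2314, 1.3106]  x^+=[-0.8720, 0.3058]  P^+=[0.4744 0.0269; 0.0269 0.1465]

K[0,0] = 0.3899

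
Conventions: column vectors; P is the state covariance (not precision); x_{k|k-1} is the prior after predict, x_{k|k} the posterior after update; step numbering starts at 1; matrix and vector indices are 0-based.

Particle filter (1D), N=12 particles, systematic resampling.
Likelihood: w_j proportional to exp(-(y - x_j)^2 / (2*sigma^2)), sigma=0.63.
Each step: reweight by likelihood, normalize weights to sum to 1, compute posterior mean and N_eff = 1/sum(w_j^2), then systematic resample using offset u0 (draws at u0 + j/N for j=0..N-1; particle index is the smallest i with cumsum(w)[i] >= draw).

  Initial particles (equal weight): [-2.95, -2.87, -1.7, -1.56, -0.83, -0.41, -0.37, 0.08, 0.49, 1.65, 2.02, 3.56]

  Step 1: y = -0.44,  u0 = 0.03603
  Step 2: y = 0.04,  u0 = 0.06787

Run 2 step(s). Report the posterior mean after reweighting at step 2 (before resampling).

step 1: w=[0.0001, 0.0001, 0.0321, 0.0489, 0.1960, 0.2371, 0.2359, 0.1688, 0.0798, 0.0010, 0.0001, 0.0000]  mean=-0.4242  Neff=5.3026  idx=[3, 4, 4, 5, 5, 5, 6, 6, 6, 7, 7, 8]
step 2: w=[0.0048, 0.0462, 0.0462, 0.0930, 0.0930, 0.0930, 0.0971, 0.0971, 0.0971, 0.1198, 0.1198, 0.0930]  mean=-0.2416  Neff=10.4329  idx=[2, 3, 4, 5, 6, 7, 7, 8, 9, 10, 10, 11]

post_mean = -0.2416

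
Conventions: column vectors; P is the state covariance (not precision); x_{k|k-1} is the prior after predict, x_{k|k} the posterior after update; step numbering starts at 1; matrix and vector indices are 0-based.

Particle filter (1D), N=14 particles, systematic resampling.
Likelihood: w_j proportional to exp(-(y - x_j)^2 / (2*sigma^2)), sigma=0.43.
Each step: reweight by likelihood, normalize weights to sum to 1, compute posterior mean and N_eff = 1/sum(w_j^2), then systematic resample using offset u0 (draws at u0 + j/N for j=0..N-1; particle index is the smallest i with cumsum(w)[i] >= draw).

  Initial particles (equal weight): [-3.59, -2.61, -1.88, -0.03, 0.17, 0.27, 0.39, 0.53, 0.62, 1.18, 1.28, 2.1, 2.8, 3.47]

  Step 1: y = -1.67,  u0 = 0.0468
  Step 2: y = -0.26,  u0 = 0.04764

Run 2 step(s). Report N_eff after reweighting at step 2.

step 1: w=[0.0000, 0.0935, 0.9055, 0.0007, 0.0001, 0.0000, 0.0000, 0.0000, 0.0000, 0.0000, 0.0000, 0.0000, 0.0000, 0.0000]  mean=-1.9467  Neff=1.2066  idx=[1, 2, 2, 2, 2, 2, 2, 2, 2, 2, 2, 2, 2, 2]
step 2: w=[0.0000, 0.0769, 0.0769, 0.0769, 0.0769, 0.0769, 0.0769, 0.0769, 0.0769, 0.0769, 0.0769, 0.0769, 0.0769, 0.0769]  mean=-1.8800  Neff=13.0008  idx=[1, 2, 3, 4, 5, 6, 7, 8, 9, 9, 10, 11, 12, 13]

N_eff = 13.0008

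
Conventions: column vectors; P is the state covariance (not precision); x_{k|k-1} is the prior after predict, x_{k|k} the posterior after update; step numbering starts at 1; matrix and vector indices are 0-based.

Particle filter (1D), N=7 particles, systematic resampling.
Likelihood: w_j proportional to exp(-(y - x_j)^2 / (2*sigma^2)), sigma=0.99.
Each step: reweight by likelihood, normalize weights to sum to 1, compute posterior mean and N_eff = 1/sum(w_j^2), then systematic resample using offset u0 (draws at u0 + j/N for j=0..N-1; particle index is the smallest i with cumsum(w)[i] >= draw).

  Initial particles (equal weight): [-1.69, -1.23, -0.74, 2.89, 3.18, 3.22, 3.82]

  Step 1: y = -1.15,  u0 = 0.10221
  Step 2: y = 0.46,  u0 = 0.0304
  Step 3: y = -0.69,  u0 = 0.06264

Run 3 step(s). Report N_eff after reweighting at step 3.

N_eff = 6.8431

step 1: w=[0.3104, 0.3590, 0.3305, 0.0001, 0.0000, 0.0000, 0.0000]  mean=-1.2102  Neff=2.9901  idx=[0, 0, 1, 1, 2, 2, 2]
step 2: w=[0.0452, 0.0452, 0.1112, 0.1112, 0.2291, 0.2291, 0.2291]  mean=-0.9348  Neff=5.3694  idx=[0, 2, 4, 4, 5, 5, 6]
step 3: w=[0.0930, 0.1335, 0.1547, 0.1547, 0.1547, 0.1547, 0.1547]  mean=-0.8938  Neff=6.8431  idx=[0, 1, 2, 3, 4, 5, 6]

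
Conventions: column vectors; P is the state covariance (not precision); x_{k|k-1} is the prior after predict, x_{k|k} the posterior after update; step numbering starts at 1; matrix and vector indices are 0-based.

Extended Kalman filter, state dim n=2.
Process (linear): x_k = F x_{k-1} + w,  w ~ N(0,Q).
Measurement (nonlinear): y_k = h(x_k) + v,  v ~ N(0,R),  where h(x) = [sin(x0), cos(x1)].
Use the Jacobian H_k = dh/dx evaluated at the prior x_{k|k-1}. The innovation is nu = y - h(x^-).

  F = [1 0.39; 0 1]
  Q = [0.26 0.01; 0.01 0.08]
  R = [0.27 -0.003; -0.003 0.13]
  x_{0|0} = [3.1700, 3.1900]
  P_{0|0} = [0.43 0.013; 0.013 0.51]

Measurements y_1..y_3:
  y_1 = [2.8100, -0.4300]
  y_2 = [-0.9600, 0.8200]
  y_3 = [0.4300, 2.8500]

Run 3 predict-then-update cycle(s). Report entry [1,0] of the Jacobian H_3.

H_jac[1,0] = 0.0000

step 1: x^-=[4.4141, 3.1900]  P^-=[0.7777 0.2219; 0.2219 0.5900]  H_jac=[-0.2939 0.0000; 0.0000 0.0484]  S=[0.3372 -0.0062; -0.0062 0.1314]  K=[-0.6770 0.0500; -0.1896 0.2084]  nu=[3.7658, 0.5688]  x^+=[1.8932, 2.5945]  P^+=[0.6224 0.1763; 0.1763 0.5717]
step 2: x^-=[2.9051, 2.5945]  P^-=[1.1069 0.4093; 0.4093 0.6517]  H_jac=[-0.9722 0.0000; 0.0000 -0.5202]  S=[1.3162 0.2040; 0.2040 0.3063]  K=[-0.7916 -0.1679; -0.1459 -1.0095]  nu=[-1.1943, 1.6741]  x^+=[3.5694, 1.0788]  P^+=[0.2193 0.0374; 0.0374 0.2514]
step 3: x^-=[3.9902, 1.0788]  P^-=[0.5467 0.1455; 0.1455 0.3314]  H_jac=[-0.6611 0.0000; 0.0000 -0.8814]  S=[0.5089 0.0818; 0.0818 0.3875]  K=[-0.6801 -0.1874; -0.0702 -0.7391]  nu=[1.1803, 2.3776]  x^+=[2.7419, -0.7614]  P^+=[0.2769 0.0253; 0.0253 0.1088]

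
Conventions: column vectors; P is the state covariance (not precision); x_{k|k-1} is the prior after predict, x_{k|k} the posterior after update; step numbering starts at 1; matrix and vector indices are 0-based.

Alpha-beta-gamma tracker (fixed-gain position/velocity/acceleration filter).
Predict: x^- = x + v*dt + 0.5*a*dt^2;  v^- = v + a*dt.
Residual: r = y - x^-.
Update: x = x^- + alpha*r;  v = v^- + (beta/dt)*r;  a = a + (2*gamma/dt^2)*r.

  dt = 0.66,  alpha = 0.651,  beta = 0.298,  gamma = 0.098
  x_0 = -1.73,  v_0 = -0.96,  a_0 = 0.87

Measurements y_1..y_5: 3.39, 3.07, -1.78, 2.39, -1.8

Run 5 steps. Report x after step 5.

step 1: x_pred=-2.1741  r=5.5641  x^+=1.4481  v^+=2.1265  a^+=3.3736
step 2: x_pred=3.5864  r=-0.5164  x^+=3.2502  v^+=4.1199  a^+=3.1413
step 3: x_pred=6.6535  r=-8.4335  x^+=1.1633  v^+=2.3853  a^+=-0.6534
step 4: x_pred=2.5953  r=-0.2053  x^+=2.4616  v^+=1.8613  a^+=-0.7458
step 5: x_pred=3.5277  r=-5.3277  x^+=0.0594  v^+=-1.0364  a^+=-3.1430

x_post = 0.0594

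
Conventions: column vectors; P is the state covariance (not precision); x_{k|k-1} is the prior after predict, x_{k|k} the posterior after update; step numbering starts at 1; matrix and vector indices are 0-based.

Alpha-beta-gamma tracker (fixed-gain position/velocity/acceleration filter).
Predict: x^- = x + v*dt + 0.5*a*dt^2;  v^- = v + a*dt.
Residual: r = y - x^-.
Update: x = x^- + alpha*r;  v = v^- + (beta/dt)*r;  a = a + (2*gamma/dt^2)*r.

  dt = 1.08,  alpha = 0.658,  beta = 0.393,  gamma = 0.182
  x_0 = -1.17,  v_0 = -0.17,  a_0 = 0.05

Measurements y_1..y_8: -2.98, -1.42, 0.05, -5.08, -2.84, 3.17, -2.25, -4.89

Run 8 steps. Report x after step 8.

step 1: x_pred=-1.3244  r=-1.6556  x^+=-2.4138  v^+=-0.7184  a^+=-0.4667
step 2: x_pred=-3.4619  r=2.0419  x^+=-2.1183  v^+=-0.4794  a^+=0.1706
step 3: x_pred=-2.5366  r=2.5866  x^+=-0.8346  v^+=0.6460  a^+=0.9778
step 4: x_pred=0.4333  r=-5.5133  x^+=-3.1944  v^+=-0.3042  a^+=-0.7428
step 5: x_pred=-3.9562  r=1.1162  x^+=-3.2217  v^+=-0.7003  a^+=-0.3945
step 6: x_pred=-4.2081  r=7.3781  x^+=0.6467  v^+=1.5585  a^+=1.9080
step 7: x_pred=3.4427  r=-5.6927  x^+=-0.3031  v^+=1.5477  a^+=0.1315
step 8: x_pred=1.4451  r=-6.3351  x^+=-2.7234  v^+=-0.6155  a^+=-1.8455

x_post = -2.7234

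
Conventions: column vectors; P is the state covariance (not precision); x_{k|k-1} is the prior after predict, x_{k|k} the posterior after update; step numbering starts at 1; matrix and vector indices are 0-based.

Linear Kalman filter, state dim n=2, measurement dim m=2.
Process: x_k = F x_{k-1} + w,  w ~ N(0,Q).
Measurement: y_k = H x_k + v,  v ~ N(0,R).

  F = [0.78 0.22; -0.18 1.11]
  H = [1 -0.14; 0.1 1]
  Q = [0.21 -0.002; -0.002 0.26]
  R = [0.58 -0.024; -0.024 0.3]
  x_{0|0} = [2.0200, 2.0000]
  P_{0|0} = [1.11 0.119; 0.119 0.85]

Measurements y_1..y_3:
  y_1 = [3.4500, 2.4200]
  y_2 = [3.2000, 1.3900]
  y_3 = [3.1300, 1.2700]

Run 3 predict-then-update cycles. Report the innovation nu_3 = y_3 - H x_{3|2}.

innov = [0.5736, 0.1064]

step 1: x^-=[2.0156, 1.8564]  P^-=[0.9673 0.1480; 0.1480 1.2957]  S=[1.5312 0.0373; 0.0373 1.6350]  K=[0.6149 0.1357; -0.0413 0.8025]  nu=[1.6943, 0.3620]  x^+=[3.1065, 2.0769]  P^+=[0.3521 -0.0093; -0.0093 0.2427]
step 2: x^-=[2.8800, 1.7462]  P^-=[0.4328 0.0002; 0.0002 0.5741]  S=[1.0240 -0.0609; -0.0609 0.8785]  K=[0.4273 0.0791; -0.0396 0.6508]  nu=[0.5645, -0.6442]  x^+=[3.0702, 1.3046]  P^+=[0.2444 -0.0110; -0.0110 0.1973]
step 3: x^-=[2.6818, 0.8955]  P^-=[0.3645 0.0028; 0.0028 0.5154]  S=[0.9538 -0.0569; -0.0569 0.8196]  K=[0.3862 0.0747; -0.0353 0.6267]  nu=[0.5736, 0.1064]  x^+=[2.9113, 0.9419]  P^+=[0.2209 -0.0089; -0.0089 0.1898]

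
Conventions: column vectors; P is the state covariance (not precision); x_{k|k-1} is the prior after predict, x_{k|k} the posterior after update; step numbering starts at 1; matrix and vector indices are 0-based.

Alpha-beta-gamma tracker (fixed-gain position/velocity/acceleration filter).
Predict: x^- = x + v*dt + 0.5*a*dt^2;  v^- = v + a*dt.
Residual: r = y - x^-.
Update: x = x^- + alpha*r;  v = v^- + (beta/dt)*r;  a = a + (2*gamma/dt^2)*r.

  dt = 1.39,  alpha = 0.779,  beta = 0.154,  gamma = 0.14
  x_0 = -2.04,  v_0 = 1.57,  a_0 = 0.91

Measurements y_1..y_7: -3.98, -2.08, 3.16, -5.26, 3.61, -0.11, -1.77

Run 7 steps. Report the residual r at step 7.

step 1: x_pred=1.0214  r=-5.0014  x^+=-2.8747  v^+=2.2808  a^+=0.1852
step 2: x_pred=0.4745  r=-2.5545  x^+=-1.5155  v^+=2.2552  a^+=-0.1850
step 3: x_pred=1.4405  r=1.7195  x^+=2.7800  v^+=2.1885  a^+=0.0642
step 4: x_pred=5.8841  r=-11.1441  x^+=-2.7972  v^+=1.0431  a^+=-1.5508
step 5: x_pred=-2.8454  r=6.4554  x^+=2.1833  v^+=-0.3973  a^+=-0.6153
step 6: x_pred=1.0366  r=-1.1466  x^+=0.1434  v^+=-1.3796  a^+=-0.7815
step 7: x_pred=-2.5292  r=0.7592  x^+=-1.9378  v^+=-2.3818  a^+=-0.6714

resid = 0.7592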